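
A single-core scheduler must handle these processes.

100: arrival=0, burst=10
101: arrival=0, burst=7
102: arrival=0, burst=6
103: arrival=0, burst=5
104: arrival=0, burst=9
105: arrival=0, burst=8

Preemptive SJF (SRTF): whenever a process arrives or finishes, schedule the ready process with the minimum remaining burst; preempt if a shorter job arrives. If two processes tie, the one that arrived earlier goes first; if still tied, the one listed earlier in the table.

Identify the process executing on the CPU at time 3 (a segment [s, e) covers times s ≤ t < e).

103

Schedule: | 103 0-5 | 102 5-11 | 101 11-18 | 105 18-26 | 104 26-35 | 100 35-45 |
Completion: 100=45  101=18  102=11  103=5  104=35  105=26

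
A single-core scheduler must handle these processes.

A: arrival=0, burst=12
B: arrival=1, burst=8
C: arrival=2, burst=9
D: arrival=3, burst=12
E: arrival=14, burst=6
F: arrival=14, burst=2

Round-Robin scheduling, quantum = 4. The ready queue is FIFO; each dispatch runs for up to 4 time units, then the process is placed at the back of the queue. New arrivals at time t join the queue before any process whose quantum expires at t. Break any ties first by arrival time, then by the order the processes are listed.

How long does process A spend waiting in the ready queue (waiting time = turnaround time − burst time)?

30

Schedule: | A 0-4 | B 4-8 | C 8-12 | D 12-16 | A 16-20 | B 20-24 | C 24-28 | E 28-32 | F 32-34 | D 34-38 | A 38-42 | C 42-43 | E 43-45 | D 45-49 |
Completion: A=42  B=24  C=43  D=49  E=45  F=34
Waiting(A) = turnaround − burst = 42 − 12 = 30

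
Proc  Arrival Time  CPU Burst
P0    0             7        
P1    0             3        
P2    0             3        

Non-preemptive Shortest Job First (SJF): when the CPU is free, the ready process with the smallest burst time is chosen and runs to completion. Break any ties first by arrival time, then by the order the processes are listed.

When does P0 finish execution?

Timeline: | P1 0-3 | P2 3-6 | P0 6-13 |
Completion: P0=13  P1=3  P2=6
Turnaround (C−A): P0=13  P1=3  P2=6

13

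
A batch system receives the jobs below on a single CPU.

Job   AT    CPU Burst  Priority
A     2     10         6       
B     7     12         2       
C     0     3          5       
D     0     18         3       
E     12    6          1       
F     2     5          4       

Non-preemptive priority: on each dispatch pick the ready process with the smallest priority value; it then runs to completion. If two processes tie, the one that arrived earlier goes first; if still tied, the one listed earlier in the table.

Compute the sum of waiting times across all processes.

140

Timeline: | D 0-18 | E 18-24 | B 24-36 | F 36-41 | C 41-44 | A 44-54 |
Completion: A=54  B=36  C=44  D=18  E=24  F=41
Turnaround (C−A): A=52  B=29  C=44  D=18  E=12  F=39
Waiting = turnaround − burst: A=42, B=17, C=41, D=0, E=6, F=34
Total waiting = 42 + 17 + 41 + 0 + 6 + 34 = 140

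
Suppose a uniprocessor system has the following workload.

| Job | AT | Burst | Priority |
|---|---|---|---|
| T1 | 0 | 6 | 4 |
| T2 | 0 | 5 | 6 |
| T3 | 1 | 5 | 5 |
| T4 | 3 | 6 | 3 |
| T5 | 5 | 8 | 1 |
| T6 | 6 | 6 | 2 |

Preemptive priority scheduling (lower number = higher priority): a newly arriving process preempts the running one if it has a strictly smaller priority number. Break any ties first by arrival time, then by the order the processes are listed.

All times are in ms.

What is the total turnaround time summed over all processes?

133

Schedule: | T1 0-3 | T4 3-5 | T5 5-13 | T6 13-19 | T4 19-23 | T1 23-26 | T3 26-31 | T2 31-36 |
Completion: T1=26  T2=36  T3=31  T4=23  T5=13  T6=19
Turnaround (C−A): T1=26  T2=36  T3=30  T4=20  T5=8  T6=13
Turnaround = completion − arrival: T1=26, T2=36, T3=30, T4=20, T5=8, T6=13
Total turnaround = 26 + 36 + 30 + 20 + 8 + 13 = 133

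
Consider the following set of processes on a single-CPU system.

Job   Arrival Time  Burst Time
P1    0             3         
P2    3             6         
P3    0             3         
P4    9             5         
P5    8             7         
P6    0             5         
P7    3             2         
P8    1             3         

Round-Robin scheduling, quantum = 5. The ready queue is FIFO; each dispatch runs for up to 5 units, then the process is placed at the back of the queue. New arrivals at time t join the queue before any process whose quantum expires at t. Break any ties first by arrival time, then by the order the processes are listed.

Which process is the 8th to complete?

Timeline: | P1 0-3 | P3 3-6 | P6 6-11 | P8 11-14 | P2 14-19 | P7 19-21 | P5 21-26 | P4 26-31 | P2 31-32 | P5 32-34 |
Completion: P1=3  P2=32  P3=6  P4=31  P5=34  P6=11  P7=21  P8=14
Turnaround (C−A): P1=3  P2=29  P3=6  P4=22  P5=26  P6=11  P7=18  P8=13
Finish order: P1 → P3 → P6 → P8 → P7 → P4 → P2 → P5

P5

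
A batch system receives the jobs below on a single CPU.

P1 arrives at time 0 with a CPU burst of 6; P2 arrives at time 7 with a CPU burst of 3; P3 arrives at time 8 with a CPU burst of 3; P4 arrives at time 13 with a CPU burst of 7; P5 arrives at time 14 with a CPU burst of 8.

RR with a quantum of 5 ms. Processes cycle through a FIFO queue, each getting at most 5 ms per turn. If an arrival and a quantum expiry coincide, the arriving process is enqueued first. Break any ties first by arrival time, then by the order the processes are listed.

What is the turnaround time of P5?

14

Timeline: | P1 0-6 | idle 6-7 | P2 7-10 | P3 10-13 | P4 13-18 | P5 18-23 | P4 23-25 | P5 25-28 |
Completion: P1=6  P2=10  P3=13  P4=25  P5=28
Turnaround(P5) = completion − arrival = 28 − 14 = 14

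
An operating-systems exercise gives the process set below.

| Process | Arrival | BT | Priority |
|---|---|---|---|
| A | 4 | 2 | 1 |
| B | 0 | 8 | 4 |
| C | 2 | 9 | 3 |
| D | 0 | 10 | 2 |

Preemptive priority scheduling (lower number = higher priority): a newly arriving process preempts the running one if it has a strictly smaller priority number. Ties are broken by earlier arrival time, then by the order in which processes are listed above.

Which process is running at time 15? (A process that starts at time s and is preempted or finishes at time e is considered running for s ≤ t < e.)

Schedule: | D 0-4 | A 4-6 | D 6-12 | C 12-21 | B 21-29 |
Completion: A=6  B=29  C=21  D=12

C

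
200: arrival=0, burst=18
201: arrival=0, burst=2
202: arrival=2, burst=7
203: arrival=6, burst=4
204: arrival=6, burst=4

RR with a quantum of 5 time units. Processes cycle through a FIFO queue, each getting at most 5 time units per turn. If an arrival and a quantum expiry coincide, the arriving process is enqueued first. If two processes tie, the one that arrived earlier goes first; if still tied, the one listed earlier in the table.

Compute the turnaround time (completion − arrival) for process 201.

7

Schedule: | 200 0-5 | 201 5-7 | 202 7-12 | 200 12-17 | 203 17-21 | 204 21-25 | 202 25-27 | 200 27-35 |
Completion: 200=35  201=7  202=27  203=21  204=25
Turnaround (C−A): 200=35  201=7  202=25  203=15  204=19
Turnaround(201) = completion − arrival = 7 − 0 = 7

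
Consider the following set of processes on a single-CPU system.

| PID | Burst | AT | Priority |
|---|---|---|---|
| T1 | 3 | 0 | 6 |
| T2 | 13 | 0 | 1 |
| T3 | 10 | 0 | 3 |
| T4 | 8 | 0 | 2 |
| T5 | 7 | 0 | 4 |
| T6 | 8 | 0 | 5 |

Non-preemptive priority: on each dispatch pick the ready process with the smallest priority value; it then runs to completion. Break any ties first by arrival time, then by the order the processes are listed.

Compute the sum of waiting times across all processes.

Gantt: | T2 0-13 | T4 13-21 | T3 21-31 | T5 31-38 | T6 38-46 | T1 46-49 |
Completion: T1=49  T2=13  T3=31  T4=21  T5=38  T6=46
Turnaround (C−A): T1=49  T2=13  T3=31  T4=21  T5=38  T6=46
Waiting = turnaround − burst: T1=46, T2=0, T3=21, T4=13, T5=31, T6=38
Total waiting = 46 + 0 + 21 + 13 + 31 + 38 = 149

149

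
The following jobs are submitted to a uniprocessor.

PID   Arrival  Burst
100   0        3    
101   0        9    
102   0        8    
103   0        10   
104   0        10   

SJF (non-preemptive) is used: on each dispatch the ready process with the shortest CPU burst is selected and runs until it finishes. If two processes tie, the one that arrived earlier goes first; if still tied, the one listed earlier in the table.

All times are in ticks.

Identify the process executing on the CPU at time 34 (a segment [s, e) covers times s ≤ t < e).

Gantt: | 100 0-3 | 102 3-11 | 101 11-20 | 103 20-30 | 104 30-40 |
Completion: 100=3  101=20  102=11  103=30  104=40
Turnaround (C−A): 100=3  101=20  102=11  103=30  104=40

104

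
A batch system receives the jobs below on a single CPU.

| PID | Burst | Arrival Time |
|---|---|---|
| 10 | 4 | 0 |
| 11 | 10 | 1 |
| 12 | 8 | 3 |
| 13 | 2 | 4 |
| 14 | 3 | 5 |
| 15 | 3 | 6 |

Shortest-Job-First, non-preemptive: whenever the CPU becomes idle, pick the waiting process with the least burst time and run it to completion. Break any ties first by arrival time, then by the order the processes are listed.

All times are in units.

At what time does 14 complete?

Schedule: | 10 0-4 | 13 4-6 | 14 6-9 | 15 9-12 | 12 12-20 | 11 20-30 |
Completion: 10=4  11=30  12=20  13=6  14=9  15=12
Turnaround (C−A): 10=4  11=29  12=17  13=2  14=4  15=6

9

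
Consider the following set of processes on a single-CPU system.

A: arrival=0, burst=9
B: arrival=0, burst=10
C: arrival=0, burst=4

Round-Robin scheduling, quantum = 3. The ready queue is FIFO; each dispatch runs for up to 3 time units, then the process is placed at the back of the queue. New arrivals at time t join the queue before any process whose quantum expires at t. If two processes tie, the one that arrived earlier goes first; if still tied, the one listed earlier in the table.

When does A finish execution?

Timeline: | A 0-3 | B 3-6 | C 6-9 | A 9-12 | B 12-15 | C 15-16 | A 16-19 | B 19-23 |
Completion: A=19  B=23  C=16
Turnaround (C−A): A=19  B=23  C=16

19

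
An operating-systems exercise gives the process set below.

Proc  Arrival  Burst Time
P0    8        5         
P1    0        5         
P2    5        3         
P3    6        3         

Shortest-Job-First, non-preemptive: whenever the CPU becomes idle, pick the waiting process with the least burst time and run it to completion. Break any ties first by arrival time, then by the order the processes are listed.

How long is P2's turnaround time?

Gantt: | P1 0-5 | P2 5-8 | P3 8-11 | P0 11-16 |
Completion: P0=16  P1=5  P2=8  P3=11
Turnaround(P2) = completion − arrival = 8 − 5 = 3

3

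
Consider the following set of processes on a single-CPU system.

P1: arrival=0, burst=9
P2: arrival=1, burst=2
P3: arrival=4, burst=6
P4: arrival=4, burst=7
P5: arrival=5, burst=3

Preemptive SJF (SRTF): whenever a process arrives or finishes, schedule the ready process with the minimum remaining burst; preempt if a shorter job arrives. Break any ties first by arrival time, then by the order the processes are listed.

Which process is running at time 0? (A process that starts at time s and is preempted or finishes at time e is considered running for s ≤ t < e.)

Schedule: | P1 0-1 | P2 1-3 | P1 3-4 | P3 4-5 | P5 5-8 | P3 8-13 | P1 13-20 | P4 20-27 |
Completion: P1=20  P2=3  P3=13  P4=27  P5=8

P1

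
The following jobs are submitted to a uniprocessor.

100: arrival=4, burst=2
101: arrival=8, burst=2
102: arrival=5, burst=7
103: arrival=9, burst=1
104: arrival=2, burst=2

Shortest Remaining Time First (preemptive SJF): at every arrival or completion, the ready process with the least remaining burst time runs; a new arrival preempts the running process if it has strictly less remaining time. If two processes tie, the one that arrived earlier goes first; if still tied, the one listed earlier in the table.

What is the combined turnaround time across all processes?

Schedule: | idle 0-2 | 104 2-4 | 100 4-6 | 102 6-8 | 101 8-10 | 103 10-11 | 102 11-16 |
Completion: 100=6  101=10  102=16  103=11  104=4
Turnaround (C−A): 100=2  101=2  102=11  103=2  104=2
Turnaround = completion − arrival: 100=2, 101=2, 102=11, 103=2, 104=2
Total turnaround = 2 + 2 + 11 + 2 + 2 = 19

19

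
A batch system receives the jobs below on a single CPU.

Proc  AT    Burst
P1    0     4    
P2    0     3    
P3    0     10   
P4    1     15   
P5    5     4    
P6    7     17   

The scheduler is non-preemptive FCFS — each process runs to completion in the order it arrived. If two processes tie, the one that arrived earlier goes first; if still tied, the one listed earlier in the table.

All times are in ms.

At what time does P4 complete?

Gantt: | P1 0-4 | P2 4-7 | P3 7-17 | P4 17-32 | P5 32-36 | P6 36-53 |
Completion: P1=4  P2=7  P3=17  P4=32  P5=36  P6=53
Turnaround (C−A): P1=4  P2=7  P3=17  P4=31  P5=31  P6=46

32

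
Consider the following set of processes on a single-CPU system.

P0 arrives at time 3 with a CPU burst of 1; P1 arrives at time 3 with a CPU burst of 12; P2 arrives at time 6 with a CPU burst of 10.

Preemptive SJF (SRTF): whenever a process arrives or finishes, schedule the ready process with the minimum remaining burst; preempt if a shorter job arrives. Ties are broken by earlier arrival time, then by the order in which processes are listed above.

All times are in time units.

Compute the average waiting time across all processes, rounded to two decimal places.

3.67

Schedule: | idle 0-3 | P0 3-4 | P1 4-16 | P2 16-26 |
Completion: P0=4  P1=16  P2=26
Turnaround (C−A): P0=1  P1=13  P2=20
Waiting times: P0=0, P1=1, P2=10
Average waiting = (0+1+10) / 3 = 11/3 = 3.67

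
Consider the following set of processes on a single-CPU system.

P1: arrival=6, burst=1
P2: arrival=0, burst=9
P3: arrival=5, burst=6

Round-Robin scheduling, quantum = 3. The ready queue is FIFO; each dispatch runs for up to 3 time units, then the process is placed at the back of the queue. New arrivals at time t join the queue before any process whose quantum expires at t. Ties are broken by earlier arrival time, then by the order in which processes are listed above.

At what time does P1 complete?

Gantt: | P2 0-6 | P3 6-9 | P1 9-10 | P2 10-13 | P3 13-16 |
Completion: P1=10  P2=13  P3=16

10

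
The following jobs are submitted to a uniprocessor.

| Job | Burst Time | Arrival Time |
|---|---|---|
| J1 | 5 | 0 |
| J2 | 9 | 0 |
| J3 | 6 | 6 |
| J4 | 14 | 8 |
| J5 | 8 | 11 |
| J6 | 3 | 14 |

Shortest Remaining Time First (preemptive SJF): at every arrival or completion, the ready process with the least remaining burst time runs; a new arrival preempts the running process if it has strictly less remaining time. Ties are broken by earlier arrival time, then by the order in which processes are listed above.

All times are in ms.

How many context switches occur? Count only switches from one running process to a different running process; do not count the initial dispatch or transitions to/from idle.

7

Gantt: | J1 0-5 | J2 5-6 | J3 6-12 | J2 12-14 | J6 14-17 | J2 17-23 | J5 23-31 | J4 31-45 |
Completion: J1=5  J2=23  J3=12  J4=45  J5=31  J6=17
Turnaround (C−A): J1=5  J2=23  J3=6  J4=37  J5=20  J6=3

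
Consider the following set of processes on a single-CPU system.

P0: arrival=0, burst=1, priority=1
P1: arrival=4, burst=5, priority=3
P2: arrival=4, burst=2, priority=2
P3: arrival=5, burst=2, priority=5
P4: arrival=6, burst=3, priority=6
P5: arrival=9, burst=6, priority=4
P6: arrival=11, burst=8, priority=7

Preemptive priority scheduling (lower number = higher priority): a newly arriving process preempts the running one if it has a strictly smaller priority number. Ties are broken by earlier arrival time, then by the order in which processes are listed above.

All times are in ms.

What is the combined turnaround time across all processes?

Timeline: | P0 0-1 | idle 1-4 | P2 4-6 | P1 6-11 | P5 11-17 | P3 17-19 | P4 19-22 | P6 22-30 |
Completion: P0=1  P1=11  P2=6  P3=19  P4=22  P5=17  P6=30
Turnaround = completion − arrival: P0=1, P1=7, P2=2, P3=14, P4=16, P5=8, P6=19
Total turnaround = 1 + 7 + 2 + 14 + 16 + 8 + 19 = 67

67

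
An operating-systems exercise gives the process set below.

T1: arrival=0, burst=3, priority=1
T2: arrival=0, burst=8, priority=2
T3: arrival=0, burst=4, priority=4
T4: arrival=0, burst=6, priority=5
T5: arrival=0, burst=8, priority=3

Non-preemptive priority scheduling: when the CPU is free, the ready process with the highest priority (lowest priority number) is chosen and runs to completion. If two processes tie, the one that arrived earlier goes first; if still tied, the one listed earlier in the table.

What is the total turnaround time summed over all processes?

Schedule: | T1 0-3 | T2 3-11 | T5 11-19 | T3 19-23 | T4 23-29 |
Completion: T1=3  T2=11  T3=23  T4=29  T5=19
Turnaround (C−A): T1=3  T2=11  T3=23  T4=29  T5=19
Turnaround = completion − arrival: T1=3, T2=11, T3=23, T4=29, T5=19
Total turnaround = 3 + 11 + 23 + 29 + 19 = 85

85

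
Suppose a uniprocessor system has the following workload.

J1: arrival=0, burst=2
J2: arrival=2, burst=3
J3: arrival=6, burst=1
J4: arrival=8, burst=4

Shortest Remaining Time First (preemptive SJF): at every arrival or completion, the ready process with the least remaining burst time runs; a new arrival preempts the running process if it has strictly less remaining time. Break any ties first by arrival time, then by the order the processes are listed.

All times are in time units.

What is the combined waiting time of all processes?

0

Gantt: | J1 0-2 | J2 2-5 | idle 5-6 | J3 6-7 | idle 7-8 | J4 8-12 |
Completion: J1=2  J2=5  J3=7  J4=12
Turnaround (C−A): J1=2  J2=3  J3=1  J4=4
Waiting = turnaround − burst: J1=0, J2=0, J3=0, J4=0
Total waiting = 0 + 0 + 0 + 0 = 0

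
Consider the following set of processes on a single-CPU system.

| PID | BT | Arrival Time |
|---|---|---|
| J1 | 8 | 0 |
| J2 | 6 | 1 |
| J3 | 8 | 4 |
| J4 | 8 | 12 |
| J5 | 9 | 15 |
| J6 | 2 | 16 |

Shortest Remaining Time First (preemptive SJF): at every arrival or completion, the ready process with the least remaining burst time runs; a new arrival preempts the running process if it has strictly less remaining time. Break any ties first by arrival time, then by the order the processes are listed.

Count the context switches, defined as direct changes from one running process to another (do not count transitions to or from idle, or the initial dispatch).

7

Schedule: | J1 0-1 | J2 1-7 | J1 7-14 | J3 14-16 | J6 16-18 | J3 18-24 | J4 24-32 | J5 32-41 |
Completion: J1=14  J2=7  J3=24  J4=32  J5=41  J6=18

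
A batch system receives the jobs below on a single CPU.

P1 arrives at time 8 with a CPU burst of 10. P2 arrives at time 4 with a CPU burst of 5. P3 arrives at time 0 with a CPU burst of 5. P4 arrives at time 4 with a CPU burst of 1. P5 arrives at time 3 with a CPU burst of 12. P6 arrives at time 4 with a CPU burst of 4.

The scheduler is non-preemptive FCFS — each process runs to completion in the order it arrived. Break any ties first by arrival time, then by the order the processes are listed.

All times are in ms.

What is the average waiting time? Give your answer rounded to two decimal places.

Schedule: | P3 0-5 | P5 5-17 | P2 17-22 | P4 22-23 | P6 23-27 | P1 27-37 |
Completion: P1=37  P2=22  P3=5  P4=23  P5=17  P6=27
Turnaround (C−A): P1=29  P2=18  P3=5  P4=19  P5=14  P6=23
Waiting times: P1=19, P2=13, P3=0, P4=18, P5=2, P6=19
Average waiting = (19+13+0+18+2+19) / 6 = 71/6 = 11.83

11.83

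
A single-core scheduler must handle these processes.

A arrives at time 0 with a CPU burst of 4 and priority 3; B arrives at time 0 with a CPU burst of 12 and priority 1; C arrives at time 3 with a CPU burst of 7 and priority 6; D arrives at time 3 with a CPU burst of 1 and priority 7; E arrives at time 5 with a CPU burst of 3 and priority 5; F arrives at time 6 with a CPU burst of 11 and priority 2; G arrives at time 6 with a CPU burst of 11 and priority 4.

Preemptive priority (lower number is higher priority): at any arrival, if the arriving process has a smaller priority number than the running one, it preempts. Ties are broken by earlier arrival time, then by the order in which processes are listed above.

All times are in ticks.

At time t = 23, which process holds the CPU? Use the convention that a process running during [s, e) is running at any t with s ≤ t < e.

A

Schedule: | B 0-12 | F 12-23 | A 23-27 | G 27-38 | E 38-41 | C 41-48 | D 48-49 |
Completion: A=27  B=12  C=48  D=49  E=41  F=23  G=38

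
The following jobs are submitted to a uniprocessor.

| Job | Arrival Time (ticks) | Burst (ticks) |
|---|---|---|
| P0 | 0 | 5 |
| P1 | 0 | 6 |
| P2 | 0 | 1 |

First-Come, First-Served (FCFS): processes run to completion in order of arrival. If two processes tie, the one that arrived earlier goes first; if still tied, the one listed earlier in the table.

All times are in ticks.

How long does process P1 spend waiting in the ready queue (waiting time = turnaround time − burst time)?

Timeline: | P0 0-5 | P1 5-11 | P2 11-12 |
Completion: P0=5  P1=11  P2=12
Waiting(P1) = turnaround − burst = 11 − 6 = 5

5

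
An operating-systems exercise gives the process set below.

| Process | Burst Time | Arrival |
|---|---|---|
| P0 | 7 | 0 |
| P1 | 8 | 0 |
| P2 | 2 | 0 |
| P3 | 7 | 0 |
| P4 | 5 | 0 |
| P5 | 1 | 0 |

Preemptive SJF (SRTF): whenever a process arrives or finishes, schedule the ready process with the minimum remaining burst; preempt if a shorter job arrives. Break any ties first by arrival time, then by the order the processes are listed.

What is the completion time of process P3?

Timeline: | P5 0-1 | P2 1-3 | P4 3-8 | P0 8-15 | P3 15-22 | P1 22-30 |
Completion: P0=15  P1=30  P2=3  P3=22  P4=8  P5=1

22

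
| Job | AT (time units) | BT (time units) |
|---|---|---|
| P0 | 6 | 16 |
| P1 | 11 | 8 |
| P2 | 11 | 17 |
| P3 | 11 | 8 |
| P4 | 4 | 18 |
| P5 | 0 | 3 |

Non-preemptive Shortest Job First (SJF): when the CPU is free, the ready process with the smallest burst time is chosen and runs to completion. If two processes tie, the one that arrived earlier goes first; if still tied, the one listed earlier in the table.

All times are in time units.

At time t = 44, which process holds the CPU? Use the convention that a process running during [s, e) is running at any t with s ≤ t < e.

Schedule: | P5 0-3 | idle 3-4 | P4 4-22 | P1 22-30 | P3 30-38 | P0 38-54 | P2 54-71 |
Completion: P0=54  P1=30  P2=71  P3=38  P4=22  P5=3
Turnaround (C−A): P0=48  P1=19  P2=60  P3=27  P4=18  P5=3

P0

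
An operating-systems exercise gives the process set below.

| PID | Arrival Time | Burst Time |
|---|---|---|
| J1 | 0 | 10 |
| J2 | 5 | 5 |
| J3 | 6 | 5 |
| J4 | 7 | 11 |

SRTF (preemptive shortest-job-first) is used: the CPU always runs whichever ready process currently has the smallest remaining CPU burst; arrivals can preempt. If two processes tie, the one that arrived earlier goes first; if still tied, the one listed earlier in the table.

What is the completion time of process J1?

10

Gantt: | J1 0-10 | J2 10-15 | J3 15-20 | J4 20-31 |
Completion: J1=10  J2=15  J3=20  J4=31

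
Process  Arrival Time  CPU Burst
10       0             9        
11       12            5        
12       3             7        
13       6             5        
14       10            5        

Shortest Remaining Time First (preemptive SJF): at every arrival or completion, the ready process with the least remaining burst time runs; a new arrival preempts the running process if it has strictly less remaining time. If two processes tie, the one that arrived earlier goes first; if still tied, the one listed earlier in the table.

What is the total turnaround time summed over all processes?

66

Schedule: | 10 0-9 | 13 9-14 | 14 14-19 | 11 19-24 | 12 24-31 |
Completion: 10=9  11=24  12=31  13=14  14=19
Turnaround = completion − arrival: 10=9, 11=12, 12=28, 13=8, 14=9
Total turnaround = 9 + 12 + 28 + 8 + 9 = 66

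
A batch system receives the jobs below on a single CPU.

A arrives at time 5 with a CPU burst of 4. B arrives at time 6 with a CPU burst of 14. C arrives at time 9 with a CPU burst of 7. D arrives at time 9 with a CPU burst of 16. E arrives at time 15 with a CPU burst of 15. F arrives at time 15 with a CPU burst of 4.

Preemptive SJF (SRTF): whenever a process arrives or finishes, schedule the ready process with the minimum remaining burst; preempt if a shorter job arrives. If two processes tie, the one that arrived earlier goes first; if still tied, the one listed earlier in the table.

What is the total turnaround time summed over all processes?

Gantt: | idle 0-5 | A 5-9 | C 9-16 | F 16-20 | B 20-34 | E 34-49 | D 49-65 |
Completion: A=9  B=34  C=16  D=65  E=49  F=20
Turnaround (C−A): A=4  B=28  C=7  D=56  E=34  F=5
Turnaround = completion − arrival: A=4, B=28, C=7, D=56, E=34, F=5
Total turnaround = 4 + 28 + 7 + 56 + 34 + 5 = 134

134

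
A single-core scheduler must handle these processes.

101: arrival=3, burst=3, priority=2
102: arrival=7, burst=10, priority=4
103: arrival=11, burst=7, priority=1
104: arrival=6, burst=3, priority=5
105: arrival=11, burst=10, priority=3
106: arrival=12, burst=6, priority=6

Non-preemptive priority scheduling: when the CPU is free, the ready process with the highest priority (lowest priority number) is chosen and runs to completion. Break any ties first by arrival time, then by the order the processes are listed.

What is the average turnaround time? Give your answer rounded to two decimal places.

14.67

Gantt: | idle 0-3 | 101 3-6 | 104 6-9 | 102 9-19 | 103 19-26 | 105 26-36 | 106 36-42 |
Completion: 101=6  102=19  103=26  104=9  105=36  106=42
Turnaround (C−A): 101=3  102=12  103=15  104=3  105=25  106=30
Turnaround times: 101=3, 102=12, 103=15, 104=3, 105=25, 106=30
Average turnaround = (3+12+15+3+25+30) / 6 = 88/6 = 14.67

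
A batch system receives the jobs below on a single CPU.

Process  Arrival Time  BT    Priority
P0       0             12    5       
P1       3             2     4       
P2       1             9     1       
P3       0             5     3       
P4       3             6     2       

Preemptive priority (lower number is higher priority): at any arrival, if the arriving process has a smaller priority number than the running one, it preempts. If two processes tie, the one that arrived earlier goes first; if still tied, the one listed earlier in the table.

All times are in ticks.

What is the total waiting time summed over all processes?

61

Schedule: | P3 0-1 | P2 1-10 | P4 10-16 | P3 16-20 | P1 20-22 | P0 22-34 |
Completion: P0=34  P1=22  P2=10  P3=20  P4=16
Waiting = turnaround − burst: P0=22, P1=17, P2=0, P3=15, P4=7
Total waiting = 22 + 17 + 0 + 15 + 7 = 61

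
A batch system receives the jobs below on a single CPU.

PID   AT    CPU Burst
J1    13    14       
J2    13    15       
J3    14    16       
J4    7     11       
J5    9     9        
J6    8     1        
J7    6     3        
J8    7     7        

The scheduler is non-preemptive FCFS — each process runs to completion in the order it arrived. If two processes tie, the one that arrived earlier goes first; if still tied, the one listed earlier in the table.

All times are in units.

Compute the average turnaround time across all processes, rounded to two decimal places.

30.38

Gantt: | idle 0-6 | J7 6-9 | J4 9-20 | J8 20-27 | J6 27-28 | J5 28-37 | J1 37-51 | J2 51-66 | J3 66-82 |
Completion: J1=51  J2=66  J3=82  J4=20  J5=37  J6=28  J7=9  J8=27
Turnaround times: J1=38, J2=53, J3=68, J4=13, J5=28, J6=20, J7=3, J8=20
Average turnaround = (38+53+68+13+28+20+3+20) / 8 = 243/8 = 30.38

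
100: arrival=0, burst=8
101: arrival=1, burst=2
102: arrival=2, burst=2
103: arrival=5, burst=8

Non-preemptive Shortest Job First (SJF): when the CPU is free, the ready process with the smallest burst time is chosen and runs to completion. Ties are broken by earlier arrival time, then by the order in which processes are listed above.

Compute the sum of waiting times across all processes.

22

Gantt: | 100 0-8 | 101 8-10 | 102 10-12 | 103 12-20 |
Completion: 100=8  101=10  102=12  103=20
Turnaround (C−A): 100=8  101=9  102=10  103=15
Waiting = turnaround − burst: 100=0, 101=7, 102=8, 103=7
Total waiting = 0 + 7 + 8 + 7 = 22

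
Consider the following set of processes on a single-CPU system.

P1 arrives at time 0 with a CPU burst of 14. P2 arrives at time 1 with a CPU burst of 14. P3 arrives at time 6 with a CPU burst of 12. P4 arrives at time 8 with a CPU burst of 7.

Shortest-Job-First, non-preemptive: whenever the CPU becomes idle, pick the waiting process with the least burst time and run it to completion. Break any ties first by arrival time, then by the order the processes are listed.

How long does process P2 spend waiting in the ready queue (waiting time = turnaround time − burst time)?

32

Gantt: | P1 0-14 | P4 14-21 | P3 21-33 | P2 33-47 |
Completion: P1=14  P2=47  P3=33  P4=21
Turnaround (C−A): P1=14  P2=46  P3=27  P4=13
Waiting(P2) = turnaround − burst = 46 − 14 = 32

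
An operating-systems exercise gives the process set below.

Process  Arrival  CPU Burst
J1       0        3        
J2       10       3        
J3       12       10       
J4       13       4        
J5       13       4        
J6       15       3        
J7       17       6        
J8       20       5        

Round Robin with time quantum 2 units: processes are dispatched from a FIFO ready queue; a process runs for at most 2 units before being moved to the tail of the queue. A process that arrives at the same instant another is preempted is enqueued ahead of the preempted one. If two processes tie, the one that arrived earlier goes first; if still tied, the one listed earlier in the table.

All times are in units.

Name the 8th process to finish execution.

Timeline: | J1 0-3 | idle 3-10 | J2 10-12 | J3 12-14 | J2 14-15 | J4 15-17 | J5 17-19 | J3 19-21 | J6 21-23 | J7 23-25 | J4 25-27 | J5 27-29 | J8 29-31 | J3 31-33 | J6 33-34 | J7 34-36 | J8 36-38 | J3 38-40 | J7 40-42 | J8 42-43 | J3 43-45 |
Completion: J1=3  J2=15  J3=45  J4=27  J5=29  J6=34  J7=42  J8=43
Finish order: J1 → J2 → J4 → J5 → J6 → J7 → J8 → J3

J3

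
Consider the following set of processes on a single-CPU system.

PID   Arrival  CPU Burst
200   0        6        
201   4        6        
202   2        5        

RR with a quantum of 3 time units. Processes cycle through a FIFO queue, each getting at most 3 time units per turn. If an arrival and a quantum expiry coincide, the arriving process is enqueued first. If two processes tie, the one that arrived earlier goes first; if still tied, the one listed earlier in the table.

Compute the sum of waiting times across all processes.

Timeline: | 200 0-3 | 202 3-6 | 200 6-9 | 201 9-12 | 202 12-14 | 201 14-17 |
Completion: 200=9  201=17  202=14
Waiting = turnaround − burst: 200=3, 201=7, 202=7
Total waiting = 3 + 7 + 7 = 17

17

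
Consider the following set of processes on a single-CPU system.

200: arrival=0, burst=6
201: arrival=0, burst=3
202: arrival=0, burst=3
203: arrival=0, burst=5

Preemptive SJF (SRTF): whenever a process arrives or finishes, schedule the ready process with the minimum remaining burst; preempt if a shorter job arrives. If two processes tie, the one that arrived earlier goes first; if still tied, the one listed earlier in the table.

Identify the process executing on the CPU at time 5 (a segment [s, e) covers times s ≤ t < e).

Timeline: | 201 0-3 | 202 3-6 | 203 6-11 | 200 11-17 |
Completion: 200=17  201=3  202=6  203=11
Turnaround (C−A): 200=17  201=3  202=6  203=11

202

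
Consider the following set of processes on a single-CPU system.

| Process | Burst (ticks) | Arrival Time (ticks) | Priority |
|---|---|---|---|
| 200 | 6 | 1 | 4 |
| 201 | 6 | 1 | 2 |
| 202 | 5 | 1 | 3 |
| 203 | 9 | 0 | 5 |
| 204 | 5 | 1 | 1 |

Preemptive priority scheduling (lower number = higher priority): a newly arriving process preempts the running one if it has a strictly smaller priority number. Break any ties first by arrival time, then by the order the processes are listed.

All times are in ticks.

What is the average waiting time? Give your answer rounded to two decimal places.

10.80

Timeline: | 203 0-1 | 204 1-6 | 201 6-12 | 202 12-17 | 200 17-23 | 203 23-31 |
Completion: 200=23  201=12  202=17  203=31  204=6
Turnaround (C−A): 200=22  201=11  202=16  203=31  204=5
Waiting times: 200=16, 201=5, 202=11, 203=22, 204=0
Average waiting = (16+5+11+22+0) / 5 = 54/5 = 10.80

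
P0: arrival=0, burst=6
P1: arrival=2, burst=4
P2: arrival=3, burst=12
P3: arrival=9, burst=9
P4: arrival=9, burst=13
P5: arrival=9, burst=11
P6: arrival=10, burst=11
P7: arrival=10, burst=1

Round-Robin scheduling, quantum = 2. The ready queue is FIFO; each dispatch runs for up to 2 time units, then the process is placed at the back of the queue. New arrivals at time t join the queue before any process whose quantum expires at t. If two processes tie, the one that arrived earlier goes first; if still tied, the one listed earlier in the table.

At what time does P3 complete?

Timeline: | P0 0-2 | P1 2-4 | P0 4-6 | P2 6-8 | P1 8-10 | P0 10-12 | P2 12-14 | P3 14-16 | P4 16-18 | P5 18-20 | P6 20-22 | P7 22-23 | P2 23-25 | P3 25-27 | P4 27-29 | P5 29-31 | P6 31-33 | P2 33-35 | P3 35-37 | P4 37-39 | P5 39-41 | P6 41-43 | P2 43-45 | P3 45-47 | P4 47-49 | P5 49-51 | P6 51-53 | P2 53-55 | P3 55-56 | P4 56-58 | P5 58-60 | P6 60-62 | P4 62-64 | P5 64-65 | P6 65-66 | P4 66-67 |
Completion: P0=12  P1=10  P2=55  P3=56  P4=67  P5=65  P6=66  P7=23
Turnaround (C−A): P0=12  P1=8  P2=52  P3=47  P4=58  P5=56  P6=56  P7=13

56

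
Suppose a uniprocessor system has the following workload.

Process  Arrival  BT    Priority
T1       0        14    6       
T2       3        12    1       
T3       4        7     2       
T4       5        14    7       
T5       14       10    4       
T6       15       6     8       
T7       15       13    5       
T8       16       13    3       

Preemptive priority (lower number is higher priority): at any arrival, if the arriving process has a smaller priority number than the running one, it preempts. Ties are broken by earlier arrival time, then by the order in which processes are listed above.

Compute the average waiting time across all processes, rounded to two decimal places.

31.88

Gantt: | T1 0-3 | T2 3-15 | T3 15-22 | T8 22-35 | T5 35-45 | T7 45-58 | T1 58-69 | T4 69-83 | T6 83-89 |
Completion: T1=69  T2=15  T3=22  T4=83  T5=45  T6=89  T7=58  T8=35
Waiting times: T1=55, T2=0, T3=11, T4=64, T5=21, T6=68, T7=30, T8=6
Average waiting = (55+0+11+64+21+68+30+6) / 8 = 255/8 = 31.88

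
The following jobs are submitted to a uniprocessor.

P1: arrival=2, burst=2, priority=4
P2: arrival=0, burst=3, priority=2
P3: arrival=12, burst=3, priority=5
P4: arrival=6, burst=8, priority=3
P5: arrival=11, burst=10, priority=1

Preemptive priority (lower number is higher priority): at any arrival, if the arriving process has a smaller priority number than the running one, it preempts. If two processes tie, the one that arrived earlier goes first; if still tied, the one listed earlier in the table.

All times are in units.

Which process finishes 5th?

Schedule: | P2 0-3 | P1 3-5 | idle 5-6 | P4 6-11 | P5 11-21 | P4 21-24 | P3 24-27 |
Completion: P1=5  P2=3  P3=27  P4=24  P5=21
Turnaround (C−A): P1=3  P2=3  P3=15  P4=18  P5=10
Finish order: P2 → P1 → P5 → P4 → P3

P3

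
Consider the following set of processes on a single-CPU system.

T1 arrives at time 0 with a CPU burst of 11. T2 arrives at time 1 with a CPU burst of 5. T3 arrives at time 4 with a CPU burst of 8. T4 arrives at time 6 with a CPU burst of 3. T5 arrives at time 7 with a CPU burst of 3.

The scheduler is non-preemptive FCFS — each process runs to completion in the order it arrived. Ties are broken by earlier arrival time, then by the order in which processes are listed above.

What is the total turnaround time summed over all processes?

90

Gantt: | T1 0-11 | T2 11-16 | T3 16-24 | T4 24-27 | T5 27-30 |
Completion: T1=11  T2=16  T3=24  T4=27  T5=30
Turnaround (C−A): T1=11  T2=15  T3=20  T4=21  T5=23
Turnaround = completion − arrival: T1=11, T2=15, T3=20, T4=21, T5=23
Total turnaround = 11 + 15 + 20 + 21 + 23 = 90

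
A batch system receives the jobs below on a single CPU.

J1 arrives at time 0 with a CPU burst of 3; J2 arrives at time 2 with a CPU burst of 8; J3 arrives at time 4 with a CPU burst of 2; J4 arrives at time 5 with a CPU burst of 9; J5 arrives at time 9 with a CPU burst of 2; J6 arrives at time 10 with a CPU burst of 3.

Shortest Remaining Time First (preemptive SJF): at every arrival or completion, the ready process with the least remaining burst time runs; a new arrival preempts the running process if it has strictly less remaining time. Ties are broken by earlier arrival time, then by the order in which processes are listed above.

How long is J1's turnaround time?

Schedule: | J1 0-3 | J2 3-4 | J3 4-6 | J2 6-9 | J5 9-11 | J6 11-14 | J2 14-18 | J4 18-27 |
Completion: J1=3  J2=18  J3=6  J4=27  J5=11  J6=14
Turnaround(J1) = completion − arrival = 3 − 0 = 3

3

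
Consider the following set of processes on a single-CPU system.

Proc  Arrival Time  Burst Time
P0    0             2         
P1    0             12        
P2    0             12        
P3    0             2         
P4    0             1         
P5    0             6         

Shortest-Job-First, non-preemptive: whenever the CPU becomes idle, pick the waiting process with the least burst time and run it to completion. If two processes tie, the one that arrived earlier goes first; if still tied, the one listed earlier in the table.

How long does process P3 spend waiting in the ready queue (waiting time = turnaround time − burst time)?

3

Timeline: | P4 0-1 | P0 1-3 | P3 3-5 | P5 5-11 | P1 11-23 | P2 23-35 |
Completion: P0=3  P1=23  P2=35  P3=5  P4=1  P5=11
Waiting(P3) = turnaround − burst = 5 − 2 = 3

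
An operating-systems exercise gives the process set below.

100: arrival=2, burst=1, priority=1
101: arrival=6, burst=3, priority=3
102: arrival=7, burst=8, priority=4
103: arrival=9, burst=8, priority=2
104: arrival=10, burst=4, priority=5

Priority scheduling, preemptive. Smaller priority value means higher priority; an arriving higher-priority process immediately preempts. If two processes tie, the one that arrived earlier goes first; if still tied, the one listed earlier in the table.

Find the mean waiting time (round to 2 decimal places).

Timeline: | idle 0-2 | 100 2-3 | idle 3-6 | 101 6-9 | 103 9-17 | 102 17-25 | 104 25-29 |
Completion: 100=3  101=9  102=25  103=17  104=29
Turnaround (C−A): 100=1  101=3  102=18  103=8  104=19
Waiting times: 100=0, 101=0, 102=10, 103=0, 104=15
Average waiting = (0+0+10+0+15) / 5 = 25/5 = 5.00

5.00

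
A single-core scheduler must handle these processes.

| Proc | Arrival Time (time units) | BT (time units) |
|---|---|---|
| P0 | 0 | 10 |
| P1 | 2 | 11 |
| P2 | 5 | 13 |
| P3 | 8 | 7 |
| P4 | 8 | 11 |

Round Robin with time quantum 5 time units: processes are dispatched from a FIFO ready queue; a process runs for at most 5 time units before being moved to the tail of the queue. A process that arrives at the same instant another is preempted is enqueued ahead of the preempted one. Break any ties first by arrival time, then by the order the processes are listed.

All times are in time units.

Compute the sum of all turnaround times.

190

Schedule: | P0 0-5 | P1 5-10 | P2 10-15 | P0 15-20 | P3 20-25 | P4 25-30 | P1 30-35 | P2 35-40 | P3 40-42 | P4 42-47 | P1 47-48 | P2 48-51 | P4 51-52 |
Completion: P0=20  P1=48  P2=51  P3=42  P4=52
Turnaround = completion − arrival: P0=20, P1=46, P2=46, P3=34, P4=44
Total turnaround = 20 + 46 + 46 + 34 + 44 = 190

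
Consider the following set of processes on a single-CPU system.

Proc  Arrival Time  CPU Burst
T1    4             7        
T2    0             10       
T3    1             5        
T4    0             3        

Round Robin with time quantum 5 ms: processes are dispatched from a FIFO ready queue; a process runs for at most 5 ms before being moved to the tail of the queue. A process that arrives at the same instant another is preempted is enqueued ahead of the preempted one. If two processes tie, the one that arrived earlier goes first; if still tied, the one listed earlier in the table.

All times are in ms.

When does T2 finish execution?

Gantt: | T2 0-5 | T4 5-8 | T3 8-13 | T1 13-18 | T2 18-23 | T1 23-25 |
Completion: T1=25  T2=23  T3=13  T4=8
Turnaround (C−A): T1=21  T2=23  T3=12  T4=8

23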